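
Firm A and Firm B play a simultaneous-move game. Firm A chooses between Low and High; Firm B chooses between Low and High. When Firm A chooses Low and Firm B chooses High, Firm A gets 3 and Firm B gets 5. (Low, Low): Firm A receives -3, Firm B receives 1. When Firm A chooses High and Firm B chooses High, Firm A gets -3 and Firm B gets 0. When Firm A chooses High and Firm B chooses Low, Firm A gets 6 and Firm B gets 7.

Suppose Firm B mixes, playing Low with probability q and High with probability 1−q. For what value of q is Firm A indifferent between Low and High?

For Firm A to be willing to mix, Firm A must be indifferent between Low and High, which pins down Firm B's mix.
  Firm A's payoff from Low: q·(-3) + (1−q)·3 = -6q + 3
  Firm A's payoff from High: q·6 + (1−q)·(-3) = 9q - 3
  -6q + 3 = 9q - 3  ⇒  -15q = -6  ⇒  q = 2/5.

q = 2/5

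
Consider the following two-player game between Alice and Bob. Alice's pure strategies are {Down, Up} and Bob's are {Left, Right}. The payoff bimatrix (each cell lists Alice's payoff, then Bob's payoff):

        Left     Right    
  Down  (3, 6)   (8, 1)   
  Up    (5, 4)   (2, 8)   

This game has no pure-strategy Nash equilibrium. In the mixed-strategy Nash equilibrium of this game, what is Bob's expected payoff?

44/9

Alice's mix must leave Bob indifferent between Left and Right.
  Bob's expected payoff from Left: p·6 + (1−p)·4 = 2p + 4
  Bob's expected payoff from Right: p·1 + (1−p)·8 = -7p + 8
  2p + 4 = -7p + 8  ⇒  9p = 4  ⇒  p = 4/9.
At equilibrium Bob is indifferent across columns, so Bob's payoff equals the payoff from Left: (4/9)·6 + (5/9)·4 = 44/9.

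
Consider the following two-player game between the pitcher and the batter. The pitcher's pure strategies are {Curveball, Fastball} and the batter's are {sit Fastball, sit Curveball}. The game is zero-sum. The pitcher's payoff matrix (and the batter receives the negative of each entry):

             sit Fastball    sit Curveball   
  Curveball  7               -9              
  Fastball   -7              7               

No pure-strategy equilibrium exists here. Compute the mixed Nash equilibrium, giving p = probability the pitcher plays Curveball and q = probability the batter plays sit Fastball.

In a mixed equilibrium the batter is indifferent between sit Fastball and sit Curveball; this condition fixes p.
  the batter's expected payoff from sit Fastball: p·(-7) + (1−p)·7 = -14p + 7
  the batter's expected payoff from sit Curveball: p·9 + (1−p)·(-7) = 16p - 7
  -14p + 7 = 16p - 7  ⇒  -30p = -14  ⇒  p = 7/15.
The batter's mix must leave the pitcher indifferent between Curveball and Fastball.
  the pitcher's expected payoff from Curveball: q·7 + (1−q)·(-9) = 16q - 9
  the pitcher's expected payoff from Fastball: q·(-7) + (1−q)·7 = -14q + 7
  16q - 9 = -14q + 7  ⇒  30q = 16  ⇒  q = 8/15.

p = 7/15, q = 8/15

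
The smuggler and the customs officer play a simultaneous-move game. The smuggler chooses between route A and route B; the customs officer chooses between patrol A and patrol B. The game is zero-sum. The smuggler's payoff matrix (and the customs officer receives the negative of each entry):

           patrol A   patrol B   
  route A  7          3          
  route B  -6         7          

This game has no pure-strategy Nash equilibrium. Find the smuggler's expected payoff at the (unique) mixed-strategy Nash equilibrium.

67/17

Set the smuggler's expected payoff from route A equal to that from route B:
  the smuggler's payoff to route A: q·7 + (1−q)·3 = 4q + 3
  the smuggler's payoff to route B: q·(-6) + (1−q)·7 = -13q + 7
  4q + 3 = -13q + 7  ⇒  17q = 4  ⇒  q = 4/17.
At equilibrium the smuggler is indifferent across rows, so the smuggler's payoff equals the payoff from route A: (4/17)·7 + (13/17)·3 = 67/17.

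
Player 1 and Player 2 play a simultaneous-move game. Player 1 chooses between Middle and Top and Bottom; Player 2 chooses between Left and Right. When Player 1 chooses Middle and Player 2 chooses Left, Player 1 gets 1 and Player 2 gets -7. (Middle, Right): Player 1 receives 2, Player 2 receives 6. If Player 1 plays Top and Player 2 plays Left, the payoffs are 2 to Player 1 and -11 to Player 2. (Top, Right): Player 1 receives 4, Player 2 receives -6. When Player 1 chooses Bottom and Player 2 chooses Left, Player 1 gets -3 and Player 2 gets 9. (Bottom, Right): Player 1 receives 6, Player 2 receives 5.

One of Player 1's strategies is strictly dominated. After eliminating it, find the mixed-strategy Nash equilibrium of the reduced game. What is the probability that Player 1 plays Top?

p = 4/9

Player 1's strategy Middle is strictly dominated by Top: 2 > 1 and 4 > 2. Eliminate Middle.
For Player 2 to be willing to mix, Player 2 must be indifferent between Left and Right, which pins down Player 1's mix.
  Player 2's expected payoff from Left: p·(-11) + (1−p)·9 = -20p + 9
  Player 2's expected payoff from Right: p·(-6) + (1−p)·5 = -11p + 5
  -20p + 9 = -11p + 5  ⇒  -9p = -4  ⇒  p = 4/9.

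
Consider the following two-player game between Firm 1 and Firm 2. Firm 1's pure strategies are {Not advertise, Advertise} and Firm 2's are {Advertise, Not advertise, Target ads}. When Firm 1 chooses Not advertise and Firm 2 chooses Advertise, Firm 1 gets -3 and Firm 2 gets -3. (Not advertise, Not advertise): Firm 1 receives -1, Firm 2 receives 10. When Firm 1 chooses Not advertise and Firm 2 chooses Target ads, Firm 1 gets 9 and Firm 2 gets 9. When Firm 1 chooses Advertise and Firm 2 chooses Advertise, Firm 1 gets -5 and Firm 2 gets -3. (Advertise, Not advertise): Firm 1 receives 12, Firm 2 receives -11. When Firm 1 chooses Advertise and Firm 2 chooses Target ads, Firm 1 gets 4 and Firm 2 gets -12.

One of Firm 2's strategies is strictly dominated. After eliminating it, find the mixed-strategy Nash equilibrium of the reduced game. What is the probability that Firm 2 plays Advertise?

q = 13/15

Firm 2's strategy Target ads is strictly dominated by Not advertise: 10 > 9 and -11 > -12. Eliminate Target ads.
In a mixed equilibrium Firm 1 is indifferent between Not advertise and Advertise; this condition fixes q.
  Firm 1's expected payoff from Not advertise: q·(-3) + (1−q)·(-1) = -2q - 1
  Firm 1's expected payoff from Advertise: q·(-5) + (1−q)·12 = -17q + 12
  -2q - 1 = -17q + 12  ⇒  15q = 13  ⇒  q = 13/15.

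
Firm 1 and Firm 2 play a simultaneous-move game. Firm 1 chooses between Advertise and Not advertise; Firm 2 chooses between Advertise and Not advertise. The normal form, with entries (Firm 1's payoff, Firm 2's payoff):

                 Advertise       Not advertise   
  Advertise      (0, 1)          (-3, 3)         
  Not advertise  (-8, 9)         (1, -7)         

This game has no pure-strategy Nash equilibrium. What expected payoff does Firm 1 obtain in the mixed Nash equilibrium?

Firm 1's indifference between Advertise and Not advertise determines Firm 2's mixing probability q:
  Firm 1's payoff from Advertise: q·0 + (1−q)·(-3) = 3q - 3
  Firm 1's payoff from Not advertise: q·(-8) + (1−q)·1 = -9q + 1
  3q - 3 = -9q + 1  ⇒  12q = 4  ⇒  q = 1/3.
At equilibrium Firm 1 is indifferent across rows, so Firm 1's payoff equals the payoff from Advertise: (1/3)·0 + (2/3)·(-3) = -2.

-2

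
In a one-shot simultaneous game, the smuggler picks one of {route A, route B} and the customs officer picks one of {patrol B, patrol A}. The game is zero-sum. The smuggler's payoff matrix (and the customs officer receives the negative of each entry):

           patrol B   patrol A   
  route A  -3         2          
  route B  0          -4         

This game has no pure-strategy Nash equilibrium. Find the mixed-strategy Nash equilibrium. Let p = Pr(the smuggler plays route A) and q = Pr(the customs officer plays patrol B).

p = 4/9, q = 2/3

The customs officer's indifference between patrol B and patrol A determines the smuggler's mixing probability p:
  the customs officer's payoff to patrol B: p·3 + (1−p)·0 = 3p
  the customs officer's payoff to patrol A: p·(-2) + (1−p)·4 = -6p + 4
  3p = -6p + 4  ⇒  9p = 4  ⇒  p = 4/9.
Set the smuggler's expected payoff from route A equal to that from route B:
  the smuggler's expected payoff from route A: q·(-3) + (1−q)·2 = -5q + 2
  the smuggler's expected payoff from route B: q·0 + (1−q)·(-4) = 4q - 4
  -5q + 2 = 4q - 4  ⇒  -9q = -6  ⇒  q = 2/3.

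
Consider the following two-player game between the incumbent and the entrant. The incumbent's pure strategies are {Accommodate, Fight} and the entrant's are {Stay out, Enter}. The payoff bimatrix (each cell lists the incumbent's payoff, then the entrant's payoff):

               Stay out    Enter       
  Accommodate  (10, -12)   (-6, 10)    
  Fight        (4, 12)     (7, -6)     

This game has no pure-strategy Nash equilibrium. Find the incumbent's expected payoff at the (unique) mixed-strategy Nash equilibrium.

94/19

For the incumbent to be willing to mix, the incumbent must be indifferent between Accommodate and Fight, which pins down the entrant's mix.
  the incumbent's expected payoff from Accommodate: q·10 + (1−q)·(-6) = 16q - 6
  the incumbent's expected payoff from Fight: q·4 + (1−q)·7 = -3q + 7
  16q - 6 = -3q + 7  ⇒  19q = 13  ⇒  q = 13/19.
At equilibrium the incumbent is indifferent across rows, so the incumbent's payoff equals the payoff from Accommodate: (13/19)·10 + (6/19)·(-6) = 94/19.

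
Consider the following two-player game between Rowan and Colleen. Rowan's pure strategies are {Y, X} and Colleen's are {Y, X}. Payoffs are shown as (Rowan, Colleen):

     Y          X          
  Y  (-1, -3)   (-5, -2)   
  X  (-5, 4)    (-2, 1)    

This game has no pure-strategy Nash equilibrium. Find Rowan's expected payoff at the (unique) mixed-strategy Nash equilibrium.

In a mixed equilibrium Rowan is indifferent between Y and X; this condition fixes q.
  Rowan's expected payoff from Y: q·(-1) + (1−q)·(-5) = 4q - 5
  Rowan's expected payoff from X: q·(-5) + (1−q)·(-2) = -3q - 2
  4q - 5 = -3q - 2  ⇒  7q = 3  ⇒  q = 3/7.
At equilibrium Rowan is indifferent across rows, so Rowan's payoff equals the payoff from Y: (3/7)·(-1) + (4/7)·(-5) = -23/7.

-23/7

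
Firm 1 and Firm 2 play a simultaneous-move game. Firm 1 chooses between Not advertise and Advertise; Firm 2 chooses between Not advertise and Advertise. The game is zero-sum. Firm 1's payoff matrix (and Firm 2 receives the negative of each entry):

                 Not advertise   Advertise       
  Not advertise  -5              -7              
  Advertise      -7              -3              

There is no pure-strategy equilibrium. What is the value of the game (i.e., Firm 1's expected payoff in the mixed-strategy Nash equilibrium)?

For Firm 1 to be willing to mix, Firm 1 must be indifferent between Not advertise and Advertise, which pins down Firm 2's mix.
  Firm 1's payoff to Not advertise: q·(-5) + (1−q)·(-7) = 2q - 7
  Firm 1's payoff to Advertise: q·(-7) + (1−q)·(-3) = -4q - 3
  2q - 7 = -4q - 3  ⇒  6q = 4  ⇒  q = 2/3.
The value is Firm 1's expected payoff against this mix (using Not advertise): (2/3)·(-5) + (1/3)·(-7) = -17/3.

v = -17/3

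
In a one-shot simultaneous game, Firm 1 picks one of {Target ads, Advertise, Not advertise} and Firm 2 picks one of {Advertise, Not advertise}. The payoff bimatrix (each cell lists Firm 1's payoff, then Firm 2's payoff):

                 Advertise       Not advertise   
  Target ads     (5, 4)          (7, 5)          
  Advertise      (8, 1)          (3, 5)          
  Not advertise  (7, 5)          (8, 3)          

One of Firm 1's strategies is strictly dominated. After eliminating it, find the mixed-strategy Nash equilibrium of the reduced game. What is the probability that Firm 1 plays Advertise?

p = 1/3

Firm 1's strategy Target ads is strictly dominated by Not advertise: 7 > 5 and 8 > 7. Eliminate Target ads.
Set Firm 2's expected payoff from Advertise equal to that from Not advertise:
  Firm 2's payoff to Advertise: p·1 + (1−p)·5 = -4p + 5
  Firm 2's payoff to Not advertise: p·5 + (1−p)·3 = 2p + 3
  -4p + 5 = 2p + 3  ⇒  -6p = -2  ⇒  p = 1/3.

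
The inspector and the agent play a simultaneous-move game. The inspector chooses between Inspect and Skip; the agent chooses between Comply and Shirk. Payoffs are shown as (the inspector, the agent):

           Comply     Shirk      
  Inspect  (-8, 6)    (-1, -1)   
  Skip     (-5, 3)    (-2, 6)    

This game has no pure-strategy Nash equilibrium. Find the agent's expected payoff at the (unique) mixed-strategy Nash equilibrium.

39/10

For the agent to be willing to mix, the agent must be indifferent between Comply and Shirk, which pins down the inspector's mix.
  the agent's payoff to Comply: p·6 + (1−p)·3 = 3p + 3
  the agent's payoff to Shirk: p·(-1) + (1−p)·6 = -7p + 6
  3p + 3 = -7p + 6  ⇒  10p = 3  ⇒  p = 3/10.
At equilibrium the agent is indifferent across columns, so the agent's payoff equals the payoff from Comply: (3/10)·6 + (7/10)·3 = 39/10.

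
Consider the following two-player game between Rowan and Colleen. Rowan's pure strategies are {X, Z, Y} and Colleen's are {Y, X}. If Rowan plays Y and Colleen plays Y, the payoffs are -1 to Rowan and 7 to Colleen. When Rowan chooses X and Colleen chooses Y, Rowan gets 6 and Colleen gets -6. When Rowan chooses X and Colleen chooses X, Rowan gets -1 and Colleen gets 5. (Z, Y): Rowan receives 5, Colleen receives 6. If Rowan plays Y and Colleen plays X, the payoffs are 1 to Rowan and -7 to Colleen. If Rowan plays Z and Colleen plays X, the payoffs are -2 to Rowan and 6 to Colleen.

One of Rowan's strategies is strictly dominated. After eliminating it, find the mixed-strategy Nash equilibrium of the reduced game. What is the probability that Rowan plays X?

p = 14/25

Rowan's strategy Z is strictly dominated by X: 6 > 5 and -1 > -2. Eliminate Z.
Rowan's mix must leave Colleen indifferent between Y and X.
  Colleen's payoff to Y: p·(-6) + (1−p)·7 = -13p + 7
  Colleen's payoff to X: p·5 + (1−p)·(-7) = 12p - 7
  -13p + 7 = 12p - 7  ⇒  -25p = -14  ⇒  p = 14/25.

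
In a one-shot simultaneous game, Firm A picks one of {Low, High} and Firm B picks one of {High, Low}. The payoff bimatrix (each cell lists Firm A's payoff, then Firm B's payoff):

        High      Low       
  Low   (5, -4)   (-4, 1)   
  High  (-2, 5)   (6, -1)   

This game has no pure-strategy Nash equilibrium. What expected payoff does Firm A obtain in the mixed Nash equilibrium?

In a mixed equilibrium Firm A is indifferent between Low and High; this condition fixes q.
  Firm A's payoff from Low: q·5 + (1−q)·(-4) = 9q - 4
  Firm A's payoff from High: q·(-2) + (1−q)·6 = -8q + 6
  9q - 4 = -8q + 6  ⇒  17q = 10  ⇒  q = 10/17.
At equilibrium Firm A is indifferent across rows, so Firm A's payoff equals the payoff from Low: (10/17)·5 + (7/17)·(-4) = 22/17.

22/17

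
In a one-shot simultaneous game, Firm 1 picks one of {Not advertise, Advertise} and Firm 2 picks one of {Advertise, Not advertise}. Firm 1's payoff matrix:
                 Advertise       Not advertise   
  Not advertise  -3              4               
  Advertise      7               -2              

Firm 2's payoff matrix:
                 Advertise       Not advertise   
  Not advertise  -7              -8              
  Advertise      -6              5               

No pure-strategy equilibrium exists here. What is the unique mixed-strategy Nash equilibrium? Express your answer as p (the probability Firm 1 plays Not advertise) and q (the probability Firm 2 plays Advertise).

Firm 1's mix must leave Firm 2 indifferent between Advertise and Not advertise.
  Firm 2's payoff to Advertise: p·(-7) + (1−p)·(-6) = -p - 6
  Firm 2's payoff to Not advertise: p·(-8) + (1−p)·5 = -13p + 5
  -p - 6 = -13p + 5  ⇒  12p = 11  ⇒  p = 11/12.
In a mixed equilibrium Firm 1 is indifferent between Not advertise and Advertise; this condition fixes q.
  Firm 1's expected payoff from Not advertise: q·(-3) + (1−q)·4 = -7q + 4
  Firm 1's expected payoff from Advertise: q·7 + (1−q)·(-2) = 9q - 2
  -7q + 4 = 9q - 2  ⇒  -16q = -6  ⇒  q = 3/8.

p = 11/12, q = 3/8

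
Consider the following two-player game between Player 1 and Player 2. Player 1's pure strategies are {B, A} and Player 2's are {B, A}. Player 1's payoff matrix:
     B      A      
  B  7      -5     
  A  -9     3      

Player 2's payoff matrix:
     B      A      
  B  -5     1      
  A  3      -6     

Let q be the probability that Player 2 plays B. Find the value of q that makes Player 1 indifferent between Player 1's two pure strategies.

q = 1/3

In a mixed equilibrium Player 1 is indifferent between B and A; this condition fixes q.
  Player 1's payoff from B: q·7 + (1−q)·(-5) = 12q - 5
  Player 1's payoff from A: q·(-9) + (1−q)·3 = -12q + 3
  12q - 5 = -12q + 3  ⇒  24q = 8  ⇒  q = 1/3.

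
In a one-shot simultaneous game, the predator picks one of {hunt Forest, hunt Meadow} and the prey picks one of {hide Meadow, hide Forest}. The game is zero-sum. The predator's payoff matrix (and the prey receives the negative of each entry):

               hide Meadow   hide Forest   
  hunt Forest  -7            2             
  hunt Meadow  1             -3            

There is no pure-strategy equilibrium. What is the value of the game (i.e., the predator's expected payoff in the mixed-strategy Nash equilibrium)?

v = -19/13

In a mixed equilibrium the predator is indifferent between hunt Forest and hunt Meadow; this condition fixes q.
  the predator's expected payoff from hunt Forest: q·(-7) + (1−q)·2 = -9q + 2
  the predator's expected payoff from hunt Meadow: q·1 + (1−q)·(-3) = 4q - 3
  -9q + 2 = 4q - 3  ⇒  -13q = -5  ⇒  q = 5/13.
The value is the predator's expected payoff against this mix (using hunt Forest): (5/13)·(-7) + (8/13)·2 = -19/13.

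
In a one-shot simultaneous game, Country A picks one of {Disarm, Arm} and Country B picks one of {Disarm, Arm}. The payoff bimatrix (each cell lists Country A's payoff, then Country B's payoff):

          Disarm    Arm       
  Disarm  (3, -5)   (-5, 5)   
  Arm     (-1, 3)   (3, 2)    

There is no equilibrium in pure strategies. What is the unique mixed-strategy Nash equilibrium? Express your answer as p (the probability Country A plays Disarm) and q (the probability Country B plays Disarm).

In a mixed equilibrium Country B is indifferent between Disarm and Arm; this condition fixes p.
  Country B's expected payoff from Disarm: p·(-5) + (1−p)·3 = -8p + 3
  Country B's expected payoff from Arm: p·5 + (1−p)·2 = 3p + 2
  -8p + 3 = 3p + 2  ⇒  -11p = -1  ⇒  p = 1/11.
In a mixed equilibrium Country A is indifferent between Disarm and Arm; this condition fixes q.
  Country A's payoff to Disarm: q·3 + (1−q)·(-5) = 8q - 5
  Country A's payoff to Arm: q·(-1) + (1−q)·3 = -4q + 3
  8q - 5 = -4q + 3  ⇒  12q = 8  ⇒  q = 2/3.

p = 1/11, q = 2/3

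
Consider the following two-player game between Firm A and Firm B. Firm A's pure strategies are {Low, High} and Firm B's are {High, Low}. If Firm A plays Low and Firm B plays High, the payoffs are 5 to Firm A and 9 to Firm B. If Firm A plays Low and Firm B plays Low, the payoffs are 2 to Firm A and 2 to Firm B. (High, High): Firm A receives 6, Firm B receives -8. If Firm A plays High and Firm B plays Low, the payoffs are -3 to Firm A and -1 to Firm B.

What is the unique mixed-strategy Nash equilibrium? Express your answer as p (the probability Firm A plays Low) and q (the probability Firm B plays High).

p = 1/2, q = 5/6

Firm B's indifference between High and Low determines Firm A's mixing probability p:
  Firm B's expected payoff from High: p·9 + (1−p)·(-8) = 17p - 8
  Firm B's expected payoff from Low: p·2 + (1−p)·(-1) = 3p - 1
  17p - 8 = 3p - 1  ⇒  14p = 7  ⇒  p = 1/2.
Firm A's indifference between Low and High determines Firm B's mixing probability q:
  Firm A's payoff to Low: q·5 + (1−q)·2 = 3q + 2
  Firm A's payoff to High: q·6 + (1−q)·(-3) = 9q - 3
  3q + 2 = 9q - 3  ⇒  -6q = -5  ⇒  q = 5/6.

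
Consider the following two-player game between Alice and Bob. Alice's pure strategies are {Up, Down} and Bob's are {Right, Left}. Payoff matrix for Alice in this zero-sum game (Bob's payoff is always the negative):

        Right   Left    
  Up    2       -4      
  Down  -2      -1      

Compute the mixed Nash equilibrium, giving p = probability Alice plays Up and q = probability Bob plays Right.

p = 1/7, q = 3/7

Alice's mix must leave Bob indifferent between Right and Left.
  Bob's expected payoff from Right: p·(-2) + (1−p)·2 = -4p + 2
  Bob's expected payoff from Left: p·4 + (1−p)·1 = 3p + 1
  -4p + 2 = 3p + 1  ⇒  -7p = -1  ⇒  p = 1/7.
In a mixed equilibrium Alice is indifferent between Up and Down; this condition fixes q.
  Alice's payoff from Up: q·2 + (1−q)·(-4) = 6q - 4
  Alice's payoff from Down: q·(-2) + (1−q)·(-1) = -q - 1
  6q - 4 = -q - 1  ⇒  7q = 3  ⇒  q = 3/7.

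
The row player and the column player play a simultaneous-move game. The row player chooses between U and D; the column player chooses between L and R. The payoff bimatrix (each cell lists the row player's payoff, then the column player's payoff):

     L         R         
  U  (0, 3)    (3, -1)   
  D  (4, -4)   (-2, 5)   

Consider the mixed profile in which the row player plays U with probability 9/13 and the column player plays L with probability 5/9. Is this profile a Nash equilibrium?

Check the column player's indifference given the row player's mix p = 9/13:
  payoff from L = 11/13; payoff from R = 11/13 — equal.
Check the row player's indifference given the column player's mix q = 5/9:
  payoff from U = 4/3; payoff from D = 4/3 — equal.
Both players are indifferent, so neither can profitably deviate.

Yes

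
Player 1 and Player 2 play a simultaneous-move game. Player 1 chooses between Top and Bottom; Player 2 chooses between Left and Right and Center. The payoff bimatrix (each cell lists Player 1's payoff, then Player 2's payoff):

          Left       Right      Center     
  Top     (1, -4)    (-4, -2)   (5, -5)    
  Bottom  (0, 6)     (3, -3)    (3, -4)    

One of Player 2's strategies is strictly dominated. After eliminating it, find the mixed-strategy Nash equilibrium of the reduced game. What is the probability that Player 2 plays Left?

q = 7/8

Player 2's strategy Center is strictly dominated by Right: -2 > -5 and -3 > -4. Eliminate Center.
For Player 1 to be willing to mix, Player 1 must be indifferent between Top and Bottom, which pins down Player 2's mix.
  Player 1's payoff to Top: q·1 + (1−q)·(-4) = 5q - 4
  Player 1's payoff to Bottom: q·0 + (1−q)·3 = -3q + 3
  5q - 4 = -3q + 3  ⇒  8q = 7  ⇒  q = 7/8.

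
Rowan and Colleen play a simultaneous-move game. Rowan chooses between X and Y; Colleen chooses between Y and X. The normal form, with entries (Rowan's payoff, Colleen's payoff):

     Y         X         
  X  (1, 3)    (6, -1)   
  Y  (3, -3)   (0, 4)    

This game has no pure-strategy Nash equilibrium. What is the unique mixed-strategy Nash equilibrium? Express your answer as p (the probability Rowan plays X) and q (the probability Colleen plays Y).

For Colleen to be willing to mix, Colleen must be indifferent between Y and X, which pins down Rowan's mix.
  Colleen's payoff to Y: p·3 + (1−p)·(-3) = 6p - 3
  Colleen's payoff to X: p·(-1) + (1−p)·4 = -5p + 4
  6p - 3 = -5p + 4  ⇒  11p = 7  ⇒  p = 7/11.
Rowan's indifference between X and Y determines Colleen's mixing probability q:
  Rowan's expected payoff from X: q·1 + (1−q)·6 = -5q + 6
  Rowan's expected payoff from Y: q·3 + (1−q)·0 = 3q
  -5q + 6 = 3q  ⇒  -8q = -6  ⇒  q = 3/4.

p = 7/11, q = 3/4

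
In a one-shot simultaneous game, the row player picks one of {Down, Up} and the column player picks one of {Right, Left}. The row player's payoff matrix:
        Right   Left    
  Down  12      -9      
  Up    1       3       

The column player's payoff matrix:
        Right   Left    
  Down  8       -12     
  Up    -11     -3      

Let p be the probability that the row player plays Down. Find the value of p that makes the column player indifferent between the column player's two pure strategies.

p = 2/7

The row player's mix must leave the column player indifferent between Right and Left.
  the column player's payoff from Right: p·8 + (1−p)·(-11) = 19p - 11
  the column player's payoff from Left: p·(-12) + (1−p)·(-3) = -9p - 3
  19p - 11 = -9p - 3  ⇒  28p = 8  ⇒  p = 2/7.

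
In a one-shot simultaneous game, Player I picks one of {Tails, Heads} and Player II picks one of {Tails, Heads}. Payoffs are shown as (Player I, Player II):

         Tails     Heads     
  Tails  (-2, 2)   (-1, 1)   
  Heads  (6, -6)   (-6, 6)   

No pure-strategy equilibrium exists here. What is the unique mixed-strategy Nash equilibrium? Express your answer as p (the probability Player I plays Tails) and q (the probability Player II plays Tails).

For Player II to be willing to mix, Player II must be indifferent between Tails and Heads, which pins down Player I's mix.
  Player II's payoff from Tails: p·2 + (1−p)·(-6) = 8p - 6
  Player II's payoff from Heads: p·1 + (1−p)·6 = -5p + 6
  8p - 6 = -5p + 6  ⇒  13p = 12  ⇒  p = 12/13.
Player II's mix must leave Player I indifferent between Tails and Heads.
  Player I's payoff to Tails: q·(-2) + (1−q)·(-1) = -q - 1
  Player I's payoff to Heads: q·6 + (1−q)·(-6) = 12q - 6
  -q - 1 = 12q - 6  ⇒  -13q = -5  ⇒  q = 5/13.

p = 12/13, q = 5/13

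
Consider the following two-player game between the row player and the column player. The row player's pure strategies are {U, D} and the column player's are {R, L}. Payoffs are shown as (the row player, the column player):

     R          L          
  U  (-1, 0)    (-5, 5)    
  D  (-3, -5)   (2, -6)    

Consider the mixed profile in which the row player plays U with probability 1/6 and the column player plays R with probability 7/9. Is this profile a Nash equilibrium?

Check the column player's indifference given the row player's mix p = 1/6:
  payoff from R = -25/6; payoff from L = -25/6 — equal.
Check the row player's indifference given the column player's mix q = 7/9:
  payoff from U = -17/9; payoff from D = -17/9 — equal.
Both players are indifferent, so neither can profitably deviate.

Yes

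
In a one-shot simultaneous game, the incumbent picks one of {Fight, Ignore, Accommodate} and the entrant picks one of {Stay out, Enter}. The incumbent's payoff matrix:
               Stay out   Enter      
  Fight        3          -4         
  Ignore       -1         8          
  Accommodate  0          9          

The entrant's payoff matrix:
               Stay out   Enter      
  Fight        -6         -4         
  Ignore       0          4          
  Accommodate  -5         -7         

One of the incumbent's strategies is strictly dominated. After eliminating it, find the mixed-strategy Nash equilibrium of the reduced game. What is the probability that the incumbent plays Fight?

p = 1/2

The incumbent's strategy Ignore is strictly dominated by Accommodate: 0 > -1 and 9 > 8. Eliminate Ignore.
In a mixed equilibrium the entrant is indifferent between Stay out and Enter; this condition fixes p.
  the entrant's expected payoff from Stay out: p·(-6) + (1−p)·(-5) = -p - 5
  the entrant's expected payoff from Enter: p·(-4) + (1−p)·(-7) = 3p - 7
  -p - 5 = 3p - 7  ⇒  -4p = -2  ⇒  p = 1/2.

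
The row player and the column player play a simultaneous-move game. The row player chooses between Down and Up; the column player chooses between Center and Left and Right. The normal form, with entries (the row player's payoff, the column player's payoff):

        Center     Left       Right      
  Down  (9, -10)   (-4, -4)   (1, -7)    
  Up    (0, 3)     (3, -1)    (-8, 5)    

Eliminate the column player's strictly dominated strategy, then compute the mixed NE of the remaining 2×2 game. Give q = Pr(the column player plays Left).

The column player's strategy Center is strictly dominated by Right: -7 > -10 and 5 > 3. Eliminate Center.
Set the row player's expected payoff from Down equal to that from Up:
  the row player's payoff from Down: q·(-4) + (1−q)·1 = -5q + 1
  the row player's payoff from Up: q·3 + (1−q)·(-8) = 11q - 8
  -5q + 1 = 11q - 8  ⇒  -16q = -9  ⇒  q = 9/16.

q = 9/16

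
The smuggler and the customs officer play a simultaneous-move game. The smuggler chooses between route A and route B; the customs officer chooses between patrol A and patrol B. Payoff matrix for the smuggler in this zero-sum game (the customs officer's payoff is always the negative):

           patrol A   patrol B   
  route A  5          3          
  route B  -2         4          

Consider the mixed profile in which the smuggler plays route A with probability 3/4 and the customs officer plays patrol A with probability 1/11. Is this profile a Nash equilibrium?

No

Given the customs officer's mix q = 1/11, the smuggler's payoff from route A is 35/11 but from route B is 38/11. The smuggler strictly prefers route B, so the smuggler would not mix.
So the proposed profile is not a Nash equilibrium.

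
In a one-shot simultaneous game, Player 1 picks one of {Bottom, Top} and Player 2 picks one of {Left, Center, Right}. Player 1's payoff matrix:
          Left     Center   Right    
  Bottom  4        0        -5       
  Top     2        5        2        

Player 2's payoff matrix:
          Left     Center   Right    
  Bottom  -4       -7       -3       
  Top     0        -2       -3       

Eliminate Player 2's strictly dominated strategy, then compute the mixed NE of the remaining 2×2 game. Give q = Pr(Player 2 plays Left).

Player 2's strategy Center is strictly dominated by Left: -4 > -7 and 0 > -2. Eliminate Center.
Set Player 1's expected payoff from Bottom equal to that from Top:
  Player 1's expected payoff from Bottom: q·4 + (1−q)·(-5) = 9q - 5
  Player 1's expected payoff from Top: q·2 + (1−q)·2 = 2
  9q - 5 = 2  ⇒  9q = 7  ⇒  q = 7/9.

q = 7/9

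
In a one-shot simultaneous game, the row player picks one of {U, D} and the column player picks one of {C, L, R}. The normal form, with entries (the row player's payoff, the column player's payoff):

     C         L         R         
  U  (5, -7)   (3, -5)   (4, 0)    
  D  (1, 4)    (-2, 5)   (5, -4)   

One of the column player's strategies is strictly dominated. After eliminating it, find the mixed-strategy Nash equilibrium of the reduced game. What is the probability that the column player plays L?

The column player's strategy C is strictly dominated by L: -5 > -7 and 5 > 4. Eliminate C.
For the row player to be willing to mix, the row player must be indifferent between U and D, which pins down the column player's mix.
  the row player's expected payoff from U: q·3 + (1−q)·4 = -q + 4
  the row player's expected payoff from D: q·(-2) + (1−q)·5 = -7q + 5
  -q + 4 = -7q + 5  ⇒  6q = 1  ⇒  q = 1/6.

q = 1/6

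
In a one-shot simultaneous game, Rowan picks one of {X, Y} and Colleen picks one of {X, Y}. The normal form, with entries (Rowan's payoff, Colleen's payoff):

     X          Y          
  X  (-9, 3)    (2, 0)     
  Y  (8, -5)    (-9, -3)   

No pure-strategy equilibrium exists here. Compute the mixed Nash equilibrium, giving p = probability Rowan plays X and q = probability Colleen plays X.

For Colleen to be willing to mix, Colleen must be indifferent between X and Y, which pins down Rowan's mix.
  Colleen's expected payoff from X: p·3 + (1−p)·(-5) = 8p - 5
  Colleen's expected payoff from Y: p·0 + (1−p)·(-3) = 3p - 3
  8p - 5 = 3p - 3  ⇒  5p = 2  ⇒  p = 2/5.
Colleen's mix must leave Rowan indifferent between X and Y.
  Rowan's payoff to X: q·(-9) + (1−q)·2 = -11q + 2
  Rowan's payoff to Y: q·8 + (1−q)·(-9) = 17q - 9
  -11q + 2 = 17q - 9  ⇒  -28q = -11  ⇒  q = 11/28.

p = 2/5, q = 11/28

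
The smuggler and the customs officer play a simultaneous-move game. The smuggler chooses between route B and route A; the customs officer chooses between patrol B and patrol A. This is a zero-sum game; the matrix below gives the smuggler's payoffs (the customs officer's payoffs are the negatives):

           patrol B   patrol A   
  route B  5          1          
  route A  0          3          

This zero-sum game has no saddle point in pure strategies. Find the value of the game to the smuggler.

v = 15/7

In a mixed equilibrium the smuggler is indifferent between route B and route A; this condition fixes q.
  the smuggler's payoff to route B: q·5 + (1−q)·1 = 4q + 1
  the smuggler's payoff to route A: q·0 + (1−q)·3 = -3q + 3
  4q + 1 = -3q + 3  ⇒  7q = 2  ⇒  q = 2/7.
The value is the smuggler's expected payoff against this mix (using route B): (2/7)·5 + (5/7)·1 = 15/7.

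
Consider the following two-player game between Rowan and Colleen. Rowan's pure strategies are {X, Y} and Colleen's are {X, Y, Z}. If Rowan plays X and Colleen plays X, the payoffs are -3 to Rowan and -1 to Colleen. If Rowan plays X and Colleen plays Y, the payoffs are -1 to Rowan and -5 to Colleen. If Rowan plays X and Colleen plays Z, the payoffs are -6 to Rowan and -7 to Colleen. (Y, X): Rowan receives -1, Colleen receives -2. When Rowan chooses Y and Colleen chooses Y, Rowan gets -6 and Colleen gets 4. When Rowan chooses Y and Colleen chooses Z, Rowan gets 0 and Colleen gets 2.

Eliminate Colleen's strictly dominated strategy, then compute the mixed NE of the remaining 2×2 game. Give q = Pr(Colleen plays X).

Colleen's strategy Z is strictly dominated by Y: -5 > -7 and 4 > 2. Eliminate Z.
In a mixed equilibrium Rowan is indifferent between X and Y; this condition fixes q.
  Rowan's payoff from X: q·(-3) + (1−q)·(-1) = -2q - 1
  Rowan's payoff from Y: q·(-1) + (1−q)·(-6) = 5q - 6
  -2q - 1 = 5q - 6  ⇒  -7q = -5  ⇒  q = 5/7.

q = 5/7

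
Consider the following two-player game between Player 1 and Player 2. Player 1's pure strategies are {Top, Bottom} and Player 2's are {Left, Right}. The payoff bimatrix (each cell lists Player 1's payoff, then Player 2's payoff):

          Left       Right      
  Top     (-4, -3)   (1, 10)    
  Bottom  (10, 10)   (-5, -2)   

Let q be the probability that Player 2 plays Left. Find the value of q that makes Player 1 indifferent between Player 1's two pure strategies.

q = 3/10

Player 1's indifference between Top and Bottom determines Player 2's mixing probability q:
  Player 1's payoff to Top: q·(-4) + (1−q)·1 = -5q + 1
  Player 1's payoff to Bottom: q·10 + (1−q)·(-5) = 15q - 5
  -5q + 1 = 15q - 5  ⇒  -20q = -6  ⇒  q = 3/10.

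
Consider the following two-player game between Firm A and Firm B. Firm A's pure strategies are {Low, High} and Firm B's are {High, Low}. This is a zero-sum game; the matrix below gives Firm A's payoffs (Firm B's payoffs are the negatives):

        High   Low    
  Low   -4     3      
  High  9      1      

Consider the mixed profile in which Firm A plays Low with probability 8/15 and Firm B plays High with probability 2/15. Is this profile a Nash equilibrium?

Check Firm B's indifference given Firm A's mix p = 8/15:
  payoff from High = -31/15; payoff from Low = -31/15 — equal.
Check Firm A's indifference given Firm B's mix q = 2/15:
  payoff from Low = 31/15; payoff from High = 31/15 — equal.
Both players are indifferent, so neither can profitably deviate.

Yes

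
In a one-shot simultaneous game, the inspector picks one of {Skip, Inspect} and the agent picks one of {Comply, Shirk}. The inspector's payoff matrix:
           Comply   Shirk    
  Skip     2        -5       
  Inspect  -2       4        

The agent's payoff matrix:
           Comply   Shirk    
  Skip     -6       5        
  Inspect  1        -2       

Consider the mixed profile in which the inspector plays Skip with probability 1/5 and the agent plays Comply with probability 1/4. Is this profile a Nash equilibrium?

No

Given the inspector's mix p = 1/5, the agent's payoff from Comply is -2/5 but from Shirk is -3/5. The agent strictly prefers Comply, so the agent would not mix.
So the proposed profile is not a Nash equilibrium.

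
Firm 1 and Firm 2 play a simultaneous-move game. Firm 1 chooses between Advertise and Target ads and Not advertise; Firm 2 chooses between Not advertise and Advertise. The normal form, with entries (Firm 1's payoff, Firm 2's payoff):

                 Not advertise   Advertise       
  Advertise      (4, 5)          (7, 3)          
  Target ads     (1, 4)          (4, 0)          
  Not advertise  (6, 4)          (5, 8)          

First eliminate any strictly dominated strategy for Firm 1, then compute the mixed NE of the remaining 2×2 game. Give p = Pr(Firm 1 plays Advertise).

p = 2/3

Firm 1's strategy Target ads is strictly dominated by Advertise: 4 > 1 and 7 > 4. Eliminate Target ads.
Firm 1's mix must leave Firm 2 indifferent between Not advertise and Advertise.
  Firm 2's payoff from Not advertise: p·5 + (1−p)·4 = p + 4
  Firm 2's payoff from Advertise: p·3 + (1−p)·8 = -5p + 8
  p + 4 = -5p + 8  ⇒  6p = 4  ⇒  p = 2/3.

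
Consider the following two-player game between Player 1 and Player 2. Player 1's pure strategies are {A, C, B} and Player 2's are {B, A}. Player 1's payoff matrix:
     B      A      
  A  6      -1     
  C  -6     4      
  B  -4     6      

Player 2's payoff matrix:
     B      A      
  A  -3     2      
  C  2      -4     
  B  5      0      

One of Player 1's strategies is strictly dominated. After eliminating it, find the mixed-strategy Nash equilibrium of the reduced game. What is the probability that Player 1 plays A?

p = 1/2

Player 1's strategy C is strictly dominated by B: -4 > -6 and 6 > 4. Eliminate C.
Set Player 2's expected payoff from B equal to that from A:
  Player 2's payoff from B: p·(-3) + (1−p)·5 = -8p + 5
  Player 2's payoff from A: p·2 + (1−p)·0 = 2p
  -8p + 5 = 2p  ⇒  -10p = -5  ⇒  p = 1/2.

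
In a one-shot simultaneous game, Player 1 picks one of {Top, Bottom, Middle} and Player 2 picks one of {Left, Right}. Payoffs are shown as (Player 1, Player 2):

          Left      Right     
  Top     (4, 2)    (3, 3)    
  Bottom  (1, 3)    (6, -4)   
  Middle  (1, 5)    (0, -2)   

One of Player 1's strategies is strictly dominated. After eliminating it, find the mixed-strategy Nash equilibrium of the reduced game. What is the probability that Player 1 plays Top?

p = 7/8

Player 1's strategy Middle is strictly dominated by Top: 4 > 1 and 3 > 0. Eliminate Middle.
Player 1's mix must leave Player 2 indifferent between Left and Right.
  Player 2's expected payoff from Left: p·2 + (1−p)·3 = -p + 3
  Player 2's expected payoff from Right: p·3 + (1−p)·(-4) = 7p - 4
  -p + 3 = 7p - 4  ⇒  -8p = -7  ⇒  p = 7/8.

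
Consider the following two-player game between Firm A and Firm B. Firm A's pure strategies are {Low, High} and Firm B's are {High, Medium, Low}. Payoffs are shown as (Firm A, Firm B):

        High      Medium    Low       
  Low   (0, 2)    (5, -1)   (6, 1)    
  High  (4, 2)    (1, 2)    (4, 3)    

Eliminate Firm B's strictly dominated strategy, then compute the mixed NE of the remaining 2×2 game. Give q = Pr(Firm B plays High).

Firm B's strategy Medium is strictly dominated by Low: 1 > -1 and 3 > 2. Eliminate Medium.
Firm A's indifference between Low and High determines Firm B's mixing probability q:
  Firm A's payoff to Low: q·0 + (1−q)·6 = -6q + 6
  Firm A's payoff to High: q·4 + (1−q)·4 = 4
  -6q + 6 = 4  ⇒  -6q = -2  ⇒  q = 1/3.

q = 1/3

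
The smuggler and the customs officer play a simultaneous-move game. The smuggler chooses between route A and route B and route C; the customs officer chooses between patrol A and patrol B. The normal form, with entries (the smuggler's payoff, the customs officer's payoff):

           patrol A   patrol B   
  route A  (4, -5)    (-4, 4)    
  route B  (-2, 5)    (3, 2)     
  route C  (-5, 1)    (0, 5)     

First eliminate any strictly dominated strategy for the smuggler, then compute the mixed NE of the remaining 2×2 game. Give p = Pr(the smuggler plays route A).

p = 1/4

The smuggler's strategy route C is strictly dominated by route B: -2 > -5 and 3 > 0. Eliminate route C.
In a mixed equilibrium the customs officer is indifferent between patrol A and patrol B; this condition fixes p.
  the customs officer's payoff from patrol A: p·(-5) + (1−p)·5 = -10p + 5
  the customs officer's payoff from patrol B: p·4 + (1−p)·2 = 2p + 2
  -10p + 5 = 2p + 2  ⇒  -12p = -3  ⇒  p = 1/4.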